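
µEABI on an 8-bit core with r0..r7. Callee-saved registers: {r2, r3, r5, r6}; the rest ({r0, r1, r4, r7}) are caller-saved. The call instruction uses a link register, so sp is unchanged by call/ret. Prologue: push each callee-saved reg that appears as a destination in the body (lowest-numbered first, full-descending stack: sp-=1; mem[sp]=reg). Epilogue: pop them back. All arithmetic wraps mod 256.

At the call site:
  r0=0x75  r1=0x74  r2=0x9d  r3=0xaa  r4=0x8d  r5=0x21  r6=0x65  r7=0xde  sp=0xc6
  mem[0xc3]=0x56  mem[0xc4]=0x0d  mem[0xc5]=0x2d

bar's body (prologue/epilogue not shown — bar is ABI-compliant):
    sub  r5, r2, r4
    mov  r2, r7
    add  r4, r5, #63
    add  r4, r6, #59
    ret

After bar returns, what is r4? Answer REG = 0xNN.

prologue: push r2 -> mem[0xc5]=0x9d, sp=0xc5
prologue: push r5 -> mem[0xc4]=0x21, sp=0xc4
body[0] sub  r5, r2, r4 -> r5=0x10
body[1] mov  r2, r7 -> r2=0xde
body[2] add  r4, r5, #63 -> r4=0x4f
body[3] add  r4, r6, #59 -> r4=0xa0
epilogue: pop r5=0x21, sp=0xc5
epilogue: pop r2=0x9d, sp=0xc6
r4 is caller-saved -> body value

REG = 0xa0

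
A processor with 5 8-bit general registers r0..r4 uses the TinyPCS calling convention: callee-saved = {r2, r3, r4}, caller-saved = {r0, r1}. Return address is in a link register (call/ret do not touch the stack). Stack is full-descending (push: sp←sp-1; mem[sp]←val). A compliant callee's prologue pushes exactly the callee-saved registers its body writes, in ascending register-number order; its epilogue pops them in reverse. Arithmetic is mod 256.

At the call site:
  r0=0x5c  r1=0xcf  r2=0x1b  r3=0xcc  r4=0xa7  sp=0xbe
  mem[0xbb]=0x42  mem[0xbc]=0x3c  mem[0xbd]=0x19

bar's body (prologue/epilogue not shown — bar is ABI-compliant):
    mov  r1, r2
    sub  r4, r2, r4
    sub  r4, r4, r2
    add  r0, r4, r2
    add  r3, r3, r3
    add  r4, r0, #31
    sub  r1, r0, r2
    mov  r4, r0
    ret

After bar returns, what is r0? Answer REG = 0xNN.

prologue: push r3 → mem[0xbd]=0xcc, sp=0xbd
prologue: push r4 → mem[0xbc]=0xa7, sp=0xbc
body[0] mov  r1, r2 → r1=0x1b
body[1] sub  r4, r2, r4 → r4=0x74
body[2] sub  r4, r4, r2 → r4=0x59
body[3] add  r0, r4, r2 → r0=0x74
body[4] add  r3, r3, r3 → r3=0x98
body[5] add  r4, r0, #31 → r4=0x93
body[6] sub  r1, r0, r2 → r1=0x59
body[7] mov  r4, r0 → r4=0x74
epilogue: pop r4=0xa7, sp=0xbd
epilogue: pop r3=0xcc, sp=0xbe
r0 is caller-saved → body value

REG = 0x74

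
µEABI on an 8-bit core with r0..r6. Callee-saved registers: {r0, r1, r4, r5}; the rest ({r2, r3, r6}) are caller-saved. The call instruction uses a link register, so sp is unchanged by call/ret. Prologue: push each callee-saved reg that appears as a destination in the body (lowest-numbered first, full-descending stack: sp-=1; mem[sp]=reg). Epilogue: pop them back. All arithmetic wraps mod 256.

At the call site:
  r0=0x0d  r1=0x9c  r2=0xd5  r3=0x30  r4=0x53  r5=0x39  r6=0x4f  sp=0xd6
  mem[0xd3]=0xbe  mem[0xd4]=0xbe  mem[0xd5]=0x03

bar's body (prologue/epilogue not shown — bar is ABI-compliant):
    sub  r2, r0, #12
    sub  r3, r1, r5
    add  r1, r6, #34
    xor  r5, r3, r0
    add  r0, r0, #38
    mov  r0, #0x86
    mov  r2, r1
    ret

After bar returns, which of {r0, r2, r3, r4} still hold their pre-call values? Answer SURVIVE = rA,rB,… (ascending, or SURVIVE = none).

SURVIVE = r0,r4

prologue: push r0 → mem[0xd5]=0x0d, sp=0xd5
prologue: push r1 → mem[0xd4]=0x9c, sp=0xd4
prologue: push r5 → mem[0xd3]=0x39, sp=0xd3
body[0] sub  r2, r0, #12 → r2=0x01
body[1] sub  r3, r1, r5 → r3=0x63
body[2] add  r1, r6, #34 → r1=0x71
body[3] xor  r5, r3, r0 → r5=0x6e
body[4] add  r0, r0, #38 → r0=0x33
body[5] mov  r0, #0x86 → r0=0x86
body[6] mov  r2, r1 → r2=0x71
epilogue: pop r5=0x39, sp=0xd4
epilogue: pop r1=0x9c, sp=0xd5
epilogue: pop r0=0x0d, sp=0xd6
r0: callee-saved, written=True
r2: caller-saved, written=True
r3: caller-saved, written=True
r4: callee-saved, written=False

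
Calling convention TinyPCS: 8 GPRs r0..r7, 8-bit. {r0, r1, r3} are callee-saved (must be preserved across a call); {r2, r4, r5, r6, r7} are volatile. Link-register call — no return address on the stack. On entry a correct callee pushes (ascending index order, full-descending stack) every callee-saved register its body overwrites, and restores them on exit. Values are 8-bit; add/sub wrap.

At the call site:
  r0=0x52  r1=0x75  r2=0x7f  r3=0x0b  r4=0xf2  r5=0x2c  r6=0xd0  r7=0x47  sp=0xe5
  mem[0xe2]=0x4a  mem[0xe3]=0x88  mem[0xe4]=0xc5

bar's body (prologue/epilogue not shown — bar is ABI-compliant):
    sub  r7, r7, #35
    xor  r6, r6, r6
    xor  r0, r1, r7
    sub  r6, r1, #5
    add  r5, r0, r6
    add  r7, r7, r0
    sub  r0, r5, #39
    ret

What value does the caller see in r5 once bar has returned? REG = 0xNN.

prologue: push r0 -> mem[0xe4]=0x52, sp=0xe4
body[0] sub  r7, r7, #35 -> r7=0x24
body[1] xor  r6, r6, r6 -> r6=0x00
body[2] xor  r0, r1, r7 -> r0=0x51
body[3] sub  r6, r1, #5 -> r6=0x70
body[4] add  r5, r0, r6 -> r5=0xc1
body[5] add  r7, r7, r0 -> r7=0x75
body[6] sub  r0, r5, #39 -> r0=0x9a
epilogue: pop r0=0x52, sp=0xe5
r5 is caller-saved -> body value

REG = 0xc1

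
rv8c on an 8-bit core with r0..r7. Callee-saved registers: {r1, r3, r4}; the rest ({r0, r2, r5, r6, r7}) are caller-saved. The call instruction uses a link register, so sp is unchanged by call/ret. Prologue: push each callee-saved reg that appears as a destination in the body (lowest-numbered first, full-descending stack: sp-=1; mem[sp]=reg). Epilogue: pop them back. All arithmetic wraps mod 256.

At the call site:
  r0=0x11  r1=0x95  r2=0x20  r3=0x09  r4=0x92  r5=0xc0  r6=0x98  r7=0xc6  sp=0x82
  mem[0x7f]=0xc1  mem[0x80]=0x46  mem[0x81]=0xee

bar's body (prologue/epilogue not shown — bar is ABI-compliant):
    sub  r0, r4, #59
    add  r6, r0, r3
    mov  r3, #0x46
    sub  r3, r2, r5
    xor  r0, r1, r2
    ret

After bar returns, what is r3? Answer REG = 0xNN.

REG = 0x09

prologue: push r3 -> mem[0x81]=0x09, sp=0x81
body[0] sub  r0, r4, #59 -> r0=0x57
body[1] add  r6, r0, r3 -> r6=0x60
body[2] mov  r3, #0x46 -> r3=0x46
body[3] sub  r3, r2, r5 -> r3=0x60
body[4] xor  r0, r1, r2 -> r0=0xb5
epilogue: pop r3=0x09, sp=0x82
r3 is callee-saved -> restored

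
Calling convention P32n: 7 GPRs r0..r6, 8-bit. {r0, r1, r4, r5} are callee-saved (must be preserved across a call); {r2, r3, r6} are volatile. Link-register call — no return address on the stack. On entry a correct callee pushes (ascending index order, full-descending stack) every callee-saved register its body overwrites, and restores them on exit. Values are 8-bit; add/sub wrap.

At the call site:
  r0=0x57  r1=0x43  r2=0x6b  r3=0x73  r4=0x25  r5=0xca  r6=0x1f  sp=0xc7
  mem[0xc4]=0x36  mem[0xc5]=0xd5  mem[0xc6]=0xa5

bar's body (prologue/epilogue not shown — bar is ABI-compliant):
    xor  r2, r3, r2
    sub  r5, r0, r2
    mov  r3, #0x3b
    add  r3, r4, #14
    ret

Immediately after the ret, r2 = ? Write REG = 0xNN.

prologue: push r5 -> mem[0xc6]=0xca, sp=0xc6
body[0] xor  r2, r3, r2 -> r2=0x18
body[1] sub  r5, r0, r2 -> r5=0x3f
body[2] mov  r3, #0x3b -> r3=0x3b
body[3] add  r3, r4, #14 -> r3=0x33
epilogue: pop r5=0xca, sp=0xc7
r2 is caller-saved -> body value

REG = 0x18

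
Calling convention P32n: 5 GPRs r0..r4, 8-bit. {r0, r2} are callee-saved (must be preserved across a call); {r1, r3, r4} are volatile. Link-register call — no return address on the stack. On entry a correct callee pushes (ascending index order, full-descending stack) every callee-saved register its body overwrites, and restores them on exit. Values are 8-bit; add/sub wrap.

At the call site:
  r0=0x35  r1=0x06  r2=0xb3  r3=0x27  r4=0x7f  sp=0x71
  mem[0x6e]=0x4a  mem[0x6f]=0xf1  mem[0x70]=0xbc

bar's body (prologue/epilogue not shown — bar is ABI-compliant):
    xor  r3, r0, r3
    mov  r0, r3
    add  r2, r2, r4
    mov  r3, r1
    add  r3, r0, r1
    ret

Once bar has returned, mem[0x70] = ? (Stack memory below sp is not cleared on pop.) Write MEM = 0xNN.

MEM = 0x35

prologue: push r0 → mem[0x70]=0x35, sp=0x70
prologue: push r2 → mem[0x6f]=0xb3, sp=0x6f
body[0] xor  r3, r0, r3 → r3=0x12
body[1] mov  r0, r3 → r0=0x12
body[2] add  r2, r2, r4 → r2=0x32
body[3] mov  r3, r1 → r3=0x06
body[4] add  r3, r0, r1 → r3=0x18
epilogue: pop r2=0xb3, sp=0x70
epilogue: pop r0=0x35, sp=0x71
prologue pushed ['r0', 'r2'] at ['0x70', '0x6f']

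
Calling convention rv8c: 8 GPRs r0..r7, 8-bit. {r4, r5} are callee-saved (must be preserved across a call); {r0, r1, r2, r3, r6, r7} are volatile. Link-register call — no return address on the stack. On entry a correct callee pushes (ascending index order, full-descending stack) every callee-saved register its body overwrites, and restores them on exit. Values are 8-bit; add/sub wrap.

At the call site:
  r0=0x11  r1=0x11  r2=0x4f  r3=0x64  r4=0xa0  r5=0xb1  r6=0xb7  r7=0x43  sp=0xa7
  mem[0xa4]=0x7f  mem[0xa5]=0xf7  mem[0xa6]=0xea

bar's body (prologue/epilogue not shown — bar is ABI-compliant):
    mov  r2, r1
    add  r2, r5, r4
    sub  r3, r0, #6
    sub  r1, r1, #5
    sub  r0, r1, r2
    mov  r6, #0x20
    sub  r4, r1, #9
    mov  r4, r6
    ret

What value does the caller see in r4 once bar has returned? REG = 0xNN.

prologue: push r4 → mem[0xa6]=0xa0, sp=0xa6
body[0] mov  r2, r1 → r2=0x11
body[1] add  r2, r5, r4 → r2=0x51
body[2] sub  r3, r0, #6 → r3=0x0b
body[3] sub  r1, r1, #5 → r1=0x0c
body[4] sub  r0, r1, r2 → r0=0xbb
body[5] mov  r6, #0x20 → r6=0x20
body[6] sub  r4, r1, #9 → r4=0x03
body[7] mov  r4, r6 → r4=0x20
epilogue: pop r4=0xa0, sp=0xa7
r4 is callee-saved → restored

REG = 0xa0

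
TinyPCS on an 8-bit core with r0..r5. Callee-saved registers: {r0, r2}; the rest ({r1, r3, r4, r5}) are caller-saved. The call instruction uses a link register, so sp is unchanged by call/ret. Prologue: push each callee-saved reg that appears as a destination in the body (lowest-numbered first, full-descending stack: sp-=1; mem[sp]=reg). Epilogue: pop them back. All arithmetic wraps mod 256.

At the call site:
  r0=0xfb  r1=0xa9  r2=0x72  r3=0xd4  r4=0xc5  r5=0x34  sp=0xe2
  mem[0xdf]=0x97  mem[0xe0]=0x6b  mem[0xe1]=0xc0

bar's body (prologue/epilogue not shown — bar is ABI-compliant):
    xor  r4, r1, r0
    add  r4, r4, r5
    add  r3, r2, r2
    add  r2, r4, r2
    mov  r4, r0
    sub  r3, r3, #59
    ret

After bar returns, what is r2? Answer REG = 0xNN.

REG = 0x72

prologue: push r2 -> mem[0xe1]=0x72, sp=0xe1
body[0] xor  r4, r1, r0 -> r4=0x52
body[1] add  r4, r4, r5 -> r4=0x86
body[2] add  r3, r2, r2 -> r3=0xe4
body[3] add  r2, r4, r2 -> r2=0xf8
body[4] mov  r4, r0 -> r4=0xfb
body[5] sub  r3, r3, #59 -> r3=0xa9
epilogue: pop r2=0x72, sp=0xe2
r2 is callee-saved -> restored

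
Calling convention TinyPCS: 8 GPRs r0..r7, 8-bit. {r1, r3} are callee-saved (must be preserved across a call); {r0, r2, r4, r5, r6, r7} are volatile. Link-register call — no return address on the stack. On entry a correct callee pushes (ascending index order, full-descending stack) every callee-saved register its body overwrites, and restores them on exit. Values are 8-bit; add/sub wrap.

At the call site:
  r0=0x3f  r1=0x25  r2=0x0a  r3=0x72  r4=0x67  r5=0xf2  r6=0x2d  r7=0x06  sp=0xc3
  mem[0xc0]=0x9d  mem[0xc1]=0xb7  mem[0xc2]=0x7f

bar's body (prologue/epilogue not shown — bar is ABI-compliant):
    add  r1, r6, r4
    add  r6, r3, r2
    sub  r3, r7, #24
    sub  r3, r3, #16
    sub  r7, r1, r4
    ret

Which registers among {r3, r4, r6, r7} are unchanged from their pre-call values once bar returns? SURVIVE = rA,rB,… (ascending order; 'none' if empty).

SURVIVE = r3,r4

prologue: push r1 -> mem[0xc2]=0x25, sp=0xc2
prologue: push r3 -> mem[0xc1]=0x72, sp=0xc1
body[0] add  r1, r6, r4 -> r1=0x94
body[1] add  r6, r3, r2 -> r6=0x7c
body[2] sub  r3, r7, #24 -> r3=0xee
body[3] sub  r3, r3, #16 -> r3=0xde
body[4] sub  r7, r1, r4 -> r7=0x2d
epilogue: pop r3=0x72, sp=0xc2
epilogue: pop r1=0x25, sp=0xc3
r3: callee-saved, written=True
r4: caller-saved, written=False
r6: caller-saved, written=True
r7: caller-saved, written=True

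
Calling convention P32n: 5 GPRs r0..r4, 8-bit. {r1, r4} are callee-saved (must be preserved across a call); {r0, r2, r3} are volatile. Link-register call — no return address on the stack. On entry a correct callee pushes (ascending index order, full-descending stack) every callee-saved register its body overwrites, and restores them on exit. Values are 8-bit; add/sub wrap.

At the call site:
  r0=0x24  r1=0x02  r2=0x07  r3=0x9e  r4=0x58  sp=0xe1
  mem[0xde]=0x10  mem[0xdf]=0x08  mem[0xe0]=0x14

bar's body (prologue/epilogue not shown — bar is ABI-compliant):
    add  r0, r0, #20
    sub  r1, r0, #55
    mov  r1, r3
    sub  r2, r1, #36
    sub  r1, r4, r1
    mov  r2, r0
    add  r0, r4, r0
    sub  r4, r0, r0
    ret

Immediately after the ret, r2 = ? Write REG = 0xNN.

prologue: push r1 → mem[0xe0]=0x02, sp=0xe0
prologue: push r4 → mem[0xdf]=0x58, sp=0xdf
body[0] add  r0, r0, #20 → r0=0x38
body[1] sub  r1, r0, #55 → r1=0x01
body[2] mov  r1, r3 → r1=0x9e
body[3] sub  r2, r1, #36 → r2=0x7a
body[4] sub  r1, r4, r1 → r1=0xba
body[5] mov  r2, r0 → r2=0x38
body[6] add  r0, r4, r0 → r0=0x90
body[7] sub  r4, r0, r0 → r4=0x00
epilogue: pop r4=0x58, sp=0xe0
epilogue: pop r1=0x02, sp=0xe1
r2 is caller-saved → body value

REG = 0x38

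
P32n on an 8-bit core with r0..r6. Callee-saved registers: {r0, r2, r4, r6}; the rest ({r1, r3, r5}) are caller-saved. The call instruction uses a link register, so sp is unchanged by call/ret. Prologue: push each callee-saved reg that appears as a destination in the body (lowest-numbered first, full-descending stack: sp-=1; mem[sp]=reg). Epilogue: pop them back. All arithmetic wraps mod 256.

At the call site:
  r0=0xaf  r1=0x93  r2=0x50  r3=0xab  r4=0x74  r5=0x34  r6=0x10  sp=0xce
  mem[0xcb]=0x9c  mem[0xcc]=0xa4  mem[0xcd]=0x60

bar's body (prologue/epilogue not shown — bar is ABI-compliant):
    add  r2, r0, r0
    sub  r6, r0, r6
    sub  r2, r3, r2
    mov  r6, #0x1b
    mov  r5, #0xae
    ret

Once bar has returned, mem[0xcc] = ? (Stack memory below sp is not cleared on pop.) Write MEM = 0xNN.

prologue: push r2 -> mem[0xcd]=0x50, sp=0xcd
prologue: push r6 -> mem[0xcc]=0x10, sp=0xcc
body[0] add  r2, r0, r0 -> r2=0x5e
body[1] sub  r6, r0, r6 -> r6=0x9f
body[2] sub  r2, r3, r2 -> r2=0x4d
body[3] mov  r6, #0x1b -> r6=0x1b
body[4] mov  r5, #0xae -> r5=0xae
epilogue: pop r6=0x10, sp=0xcd
epilogue: pop r2=0x50, sp=0xce
prologue pushed ['r2', 'r6'] at ['0xcd', '0xcc']

MEM = 0x10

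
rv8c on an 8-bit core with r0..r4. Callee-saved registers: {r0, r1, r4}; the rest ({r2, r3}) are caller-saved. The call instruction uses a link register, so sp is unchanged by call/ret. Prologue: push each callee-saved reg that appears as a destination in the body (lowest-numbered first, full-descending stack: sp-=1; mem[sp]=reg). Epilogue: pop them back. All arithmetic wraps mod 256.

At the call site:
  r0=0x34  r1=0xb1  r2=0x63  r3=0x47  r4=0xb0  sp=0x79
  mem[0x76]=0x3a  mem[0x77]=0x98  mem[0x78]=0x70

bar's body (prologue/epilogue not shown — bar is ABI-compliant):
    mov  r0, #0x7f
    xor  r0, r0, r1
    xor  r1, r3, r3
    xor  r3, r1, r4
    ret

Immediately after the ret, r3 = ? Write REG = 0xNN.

REG = 0xb0

prologue: push r0 → mem[0x78]=0x34, sp=0x78
prologue: push r1 → mem[0x77]=0xb1, sp=0x77
body[0] mov  r0, #0x7f → r0=0x7f
body[1] xor  r0, r0, r1 → r0=0xce
body[2] xor  r1, r3, r3 → r1=0x00
body[3] xor  r3, r1, r4 → r3=0xb0
epilogue: pop r1=0xb1, sp=0x78
epilogue: pop r0=0x34, sp=0x79
r3 is caller-saved → body value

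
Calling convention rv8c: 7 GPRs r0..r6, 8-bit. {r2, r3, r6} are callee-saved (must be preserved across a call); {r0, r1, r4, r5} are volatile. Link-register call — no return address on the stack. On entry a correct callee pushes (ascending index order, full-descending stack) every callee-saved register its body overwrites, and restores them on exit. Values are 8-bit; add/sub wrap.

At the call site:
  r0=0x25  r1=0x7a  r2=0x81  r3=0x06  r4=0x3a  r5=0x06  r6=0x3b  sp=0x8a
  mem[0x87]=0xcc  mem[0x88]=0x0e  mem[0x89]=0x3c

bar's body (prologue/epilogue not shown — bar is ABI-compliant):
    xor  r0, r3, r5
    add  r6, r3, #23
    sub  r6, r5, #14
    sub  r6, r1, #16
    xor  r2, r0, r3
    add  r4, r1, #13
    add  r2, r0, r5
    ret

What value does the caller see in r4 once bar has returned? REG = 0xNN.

REG = 0x87

prologue: push r2 -> mem[0x89]=0x81, sp=0x89
prologue: push r6 -> mem[0x88]=0x3b, sp=0x88
body[0] xor  r0, r3, r5 -> r0=0x00
body[1] add  r6, r3, #23 -> r6=0x1d
body[2] sub  r6, r5, #14 -> r6=0xf8
body[3] sub  r6, r1, #16 -> r6=0x6a
body[4] xor  r2, r0, r3 -> r2=0x06
body[5] add  r4, r1, #13 -> r4=0x87
body[6] add  r2, r0, r5 -> r2=0x06
epilogue: pop r6=0x3b, sp=0x89
epilogue: pop r2=0x81, sp=0x8a
r4 is caller-saved -> body value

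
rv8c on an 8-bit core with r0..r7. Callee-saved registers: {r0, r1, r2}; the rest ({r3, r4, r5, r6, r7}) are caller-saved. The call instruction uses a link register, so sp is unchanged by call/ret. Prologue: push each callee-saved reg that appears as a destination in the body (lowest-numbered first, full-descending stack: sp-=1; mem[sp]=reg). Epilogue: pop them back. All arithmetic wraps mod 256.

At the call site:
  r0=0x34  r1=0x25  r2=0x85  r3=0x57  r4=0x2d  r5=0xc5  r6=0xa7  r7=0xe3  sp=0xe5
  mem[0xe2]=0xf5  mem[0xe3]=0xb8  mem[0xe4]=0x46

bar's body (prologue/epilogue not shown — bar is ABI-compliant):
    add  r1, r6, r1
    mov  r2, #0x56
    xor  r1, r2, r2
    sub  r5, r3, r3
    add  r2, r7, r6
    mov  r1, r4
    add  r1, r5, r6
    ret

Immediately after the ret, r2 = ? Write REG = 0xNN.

REG = 0x85

prologue: push r1 -> mem[0xe4]=0x25, sp=0xe4
prologue: push r2 -> mem[0xe3]=0x85, sp=0xe3
body[0] add  r1, r6, r1 -> r1=0xcc
body[1] mov  r2, #0x56 -> r2=0x56
body[2] xor  r1, r2, r2 -> r1=0x00
body[3] sub  r5, r3, r3 -> r5=0x00
body[4] add  r2, r7, r6 -> r2=0x8a
body[5] mov  r1, r4 -> r1=0x2d
body[6] add  r1, r5, r6 -> r1=0xa7
epilogue: pop r2=0x85, sp=0xe4
epilogue: pop r1=0x25, sp=0xe5
r2 is callee-saved -> restored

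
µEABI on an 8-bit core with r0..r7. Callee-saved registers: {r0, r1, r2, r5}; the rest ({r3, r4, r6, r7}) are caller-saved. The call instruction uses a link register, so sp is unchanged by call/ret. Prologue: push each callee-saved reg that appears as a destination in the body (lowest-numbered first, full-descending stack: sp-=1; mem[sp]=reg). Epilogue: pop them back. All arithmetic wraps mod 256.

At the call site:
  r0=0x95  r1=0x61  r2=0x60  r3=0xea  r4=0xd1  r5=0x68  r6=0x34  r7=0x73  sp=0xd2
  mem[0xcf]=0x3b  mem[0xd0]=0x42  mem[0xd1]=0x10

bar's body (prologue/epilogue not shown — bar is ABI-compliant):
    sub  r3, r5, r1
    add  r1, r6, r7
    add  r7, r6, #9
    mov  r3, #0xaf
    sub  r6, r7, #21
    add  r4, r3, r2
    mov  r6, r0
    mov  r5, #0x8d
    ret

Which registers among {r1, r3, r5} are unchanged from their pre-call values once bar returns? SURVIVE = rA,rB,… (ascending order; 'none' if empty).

SURVIVE = r1,r5

prologue: push r1 -> mem[0xd1]=0x61, sp=0xd1
prologue: push r5 -> mem[0xd0]=0x68, sp=0xd0
body[0] sub  r3, r5, r1 -> r3=0x07
body[1] add  r1, r6, r7 -> r1=0xa7
body[2] add  r7, r6, #9 -> r7=0x3d
body[3] mov  r3, #0xaf -> r3=0xaf
body[4] sub  r6, r7, #21 -> r6=0x28
body[5] add  r4, r3, r2 -> r4=0x0f
body[6] mov  r6, r0 -> r6=0x95
body[7] mov  r5, #0x8d -> r5=0x8d
epilogue: pop r5=0x68, sp=0xd1
epilogue: pop r1=0x61, sp=0xd2
r1: callee-saved, written=True
r3: caller-saved, written=True
r5: callee-saved, written=True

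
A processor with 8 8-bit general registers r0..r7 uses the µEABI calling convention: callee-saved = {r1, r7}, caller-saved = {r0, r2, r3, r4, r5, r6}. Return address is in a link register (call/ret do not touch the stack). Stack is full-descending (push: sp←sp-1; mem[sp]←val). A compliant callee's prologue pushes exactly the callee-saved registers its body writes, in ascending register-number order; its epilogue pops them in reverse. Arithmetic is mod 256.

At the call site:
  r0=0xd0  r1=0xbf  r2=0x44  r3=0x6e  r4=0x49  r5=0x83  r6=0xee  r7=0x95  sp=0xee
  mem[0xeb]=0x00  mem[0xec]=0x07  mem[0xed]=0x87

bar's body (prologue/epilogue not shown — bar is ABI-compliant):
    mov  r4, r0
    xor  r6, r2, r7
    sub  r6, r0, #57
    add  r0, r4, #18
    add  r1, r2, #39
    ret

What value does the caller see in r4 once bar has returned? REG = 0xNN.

prologue: push r1 -> mem[0xed]=0xbf, sp=0xed
body[0] mov  r4, r0 -> r4=0xd0
body[1] xor  r6, r2, r7 -> r6=0xd1
body[2] sub  r6, r0, #57 -> r6=0x97
body[3] add  r0, r4, #18 -> r0=0xe2
body[4] add  r1, r2, #39 -> r1=0x6b
epilogue: pop r1=0xbf, sp=0xee
r4 is caller-saved -> body value

REG = 0xd0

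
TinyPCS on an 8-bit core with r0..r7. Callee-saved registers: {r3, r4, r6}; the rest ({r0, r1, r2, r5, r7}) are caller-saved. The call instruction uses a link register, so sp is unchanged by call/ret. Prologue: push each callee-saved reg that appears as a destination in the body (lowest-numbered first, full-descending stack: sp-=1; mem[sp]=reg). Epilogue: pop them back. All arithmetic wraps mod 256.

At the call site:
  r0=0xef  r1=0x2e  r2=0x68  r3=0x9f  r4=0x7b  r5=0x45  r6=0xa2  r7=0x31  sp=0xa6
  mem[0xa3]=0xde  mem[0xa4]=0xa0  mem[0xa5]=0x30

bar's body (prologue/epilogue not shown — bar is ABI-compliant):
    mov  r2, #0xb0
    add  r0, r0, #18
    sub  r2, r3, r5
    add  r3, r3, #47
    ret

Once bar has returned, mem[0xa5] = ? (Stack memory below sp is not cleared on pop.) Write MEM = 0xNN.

MEM = 0x9f

prologue: push r3 -> mem[0xa5]=0x9f, sp=0xa5
body[0] mov  r2, #0xb0 -> r2=0xb0
body[1] add  r0, r0, #18 -> r0=0x01
body[2] sub  r2, r3, r5 -> r2=0x5a
body[3] add  r3, r3, #47 -> r3=0xce
epilogue: pop r3=0x9f, sp=0xa6
prologue pushed ['r3'] at ['0xa5']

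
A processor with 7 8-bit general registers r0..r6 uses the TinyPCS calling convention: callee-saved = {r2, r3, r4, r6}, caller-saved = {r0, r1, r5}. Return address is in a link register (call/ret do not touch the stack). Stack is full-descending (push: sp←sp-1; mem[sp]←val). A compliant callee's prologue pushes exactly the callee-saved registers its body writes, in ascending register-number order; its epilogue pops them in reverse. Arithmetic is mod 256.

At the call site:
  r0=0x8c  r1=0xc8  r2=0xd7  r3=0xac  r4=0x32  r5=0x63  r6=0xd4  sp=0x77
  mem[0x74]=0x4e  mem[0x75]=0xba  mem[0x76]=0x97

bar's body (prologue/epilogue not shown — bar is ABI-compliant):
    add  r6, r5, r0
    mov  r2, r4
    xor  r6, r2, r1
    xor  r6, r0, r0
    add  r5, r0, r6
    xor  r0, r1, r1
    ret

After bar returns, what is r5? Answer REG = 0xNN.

REG = 0x8c

prologue: push r2 -> mem[0x76]=0xd7, sp=0x76
prologue: push r6 -> mem[0x75]=0xd4, sp=0x75
body[0] add  r6, r5, r0 -> r6=0xef
body[1] mov  r2, r4 -> r2=0x32
body[2] xor  r6, r2, r1 -> r6=0xfa
body[3] xor  r6, r0, r0 -> r6=0x00
body[4] add  r5, r0, r6 -> r5=0x8c
body[5] xor  r0, r1, r1 -> r0=0x00
epilogue: pop r6=0xd4, sp=0x76
epilogue: pop r2=0xd7, sp=0x77
r5 is caller-saved -> body value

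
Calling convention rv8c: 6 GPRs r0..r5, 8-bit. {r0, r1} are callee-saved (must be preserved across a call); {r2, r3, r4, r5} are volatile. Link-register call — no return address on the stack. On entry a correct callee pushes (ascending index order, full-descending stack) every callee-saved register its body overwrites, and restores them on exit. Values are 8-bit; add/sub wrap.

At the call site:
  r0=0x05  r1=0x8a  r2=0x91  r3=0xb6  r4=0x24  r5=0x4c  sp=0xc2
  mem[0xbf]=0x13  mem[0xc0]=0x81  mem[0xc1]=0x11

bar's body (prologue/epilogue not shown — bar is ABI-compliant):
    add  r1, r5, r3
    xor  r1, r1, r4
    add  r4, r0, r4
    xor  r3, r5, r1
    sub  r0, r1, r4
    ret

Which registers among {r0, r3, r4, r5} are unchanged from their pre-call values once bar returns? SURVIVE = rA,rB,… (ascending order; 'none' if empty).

prologue: push r0 → mem[0xc1]=0x05, sp=0xc1
prologue: push r1 → mem[0xc0]=0x8a, sp=0xc0
body[0] add  r1, r5, r3 → r1=0x02
body[1] xor  r1, r1, r4 → r1=0x26
body[2] add  r4, r0, r4 → r4=0x29
body[3] xor  r3, r5, r1 → r3=0x6a
body[4] sub  r0, r1, r4 → r0=0xfd
epilogue: pop r1=0x8a, sp=0xc1
epilogue: pop r0=0x05, sp=0xc2
r0: callee-saved, written=True
r3: caller-saved, written=True
r4: caller-saved, written=True
r5: caller-saved, written=False

SURVIVE = r0,r5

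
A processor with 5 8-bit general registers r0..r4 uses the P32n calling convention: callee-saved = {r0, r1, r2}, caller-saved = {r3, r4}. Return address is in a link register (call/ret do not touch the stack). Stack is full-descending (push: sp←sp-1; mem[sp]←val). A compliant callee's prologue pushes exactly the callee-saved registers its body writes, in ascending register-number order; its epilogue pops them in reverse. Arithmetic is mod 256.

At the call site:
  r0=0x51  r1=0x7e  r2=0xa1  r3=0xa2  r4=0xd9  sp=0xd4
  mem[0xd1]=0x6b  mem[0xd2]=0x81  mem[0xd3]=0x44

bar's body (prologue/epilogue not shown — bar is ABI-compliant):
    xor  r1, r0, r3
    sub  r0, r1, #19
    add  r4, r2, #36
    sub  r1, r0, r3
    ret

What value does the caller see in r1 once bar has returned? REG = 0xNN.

REG = 0x7e

prologue: push r0 -> mem[0xd3]=0x51, sp=0xd3
prologue: push r1 -> mem[0xd2]=0x7e, sp=0xd2
body[0] xor  r1, r0, r3 -> r1=0xf3
body[1] sub  r0, r1, #19 -> r0=0xe0
body[2] add  r4, r2, #36 -> r4=0xc5
body[3] sub  r1, r0, r3 -> r1=0x3e
epilogue: pop r1=0x7e, sp=0xd3
epilogue: pop r0=0x51, sp=0xd4
r1 is callee-saved -> restored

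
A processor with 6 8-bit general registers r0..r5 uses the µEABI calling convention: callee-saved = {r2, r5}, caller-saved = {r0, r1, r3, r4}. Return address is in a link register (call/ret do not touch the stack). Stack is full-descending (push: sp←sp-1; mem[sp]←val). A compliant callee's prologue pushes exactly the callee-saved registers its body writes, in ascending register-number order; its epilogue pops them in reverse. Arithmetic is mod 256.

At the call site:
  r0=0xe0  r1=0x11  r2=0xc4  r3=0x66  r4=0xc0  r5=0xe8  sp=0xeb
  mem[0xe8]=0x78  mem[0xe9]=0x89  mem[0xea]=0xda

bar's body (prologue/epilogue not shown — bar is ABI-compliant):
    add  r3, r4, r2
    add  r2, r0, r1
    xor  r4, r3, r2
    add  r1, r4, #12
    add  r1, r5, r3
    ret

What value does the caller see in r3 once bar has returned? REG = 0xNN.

prologue: push r2 -> mem[0xea]=0xc4, sp=0xea
body[0] add  r3, r4, r2 -> r3=0x84
body[1] add  r2, r0, r1 -> r2=0xf1
body[2] xor  r4, r3, r2 -> r4=0x75
body[3] add  r1, r4, #12 -> r1=0x81
body[4] add  r1, r5, r3 -> r1=0x6c
epilogue: pop r2=0xc4, sp=0xeb
r3 is caller-saved -> body value

REG = 0x84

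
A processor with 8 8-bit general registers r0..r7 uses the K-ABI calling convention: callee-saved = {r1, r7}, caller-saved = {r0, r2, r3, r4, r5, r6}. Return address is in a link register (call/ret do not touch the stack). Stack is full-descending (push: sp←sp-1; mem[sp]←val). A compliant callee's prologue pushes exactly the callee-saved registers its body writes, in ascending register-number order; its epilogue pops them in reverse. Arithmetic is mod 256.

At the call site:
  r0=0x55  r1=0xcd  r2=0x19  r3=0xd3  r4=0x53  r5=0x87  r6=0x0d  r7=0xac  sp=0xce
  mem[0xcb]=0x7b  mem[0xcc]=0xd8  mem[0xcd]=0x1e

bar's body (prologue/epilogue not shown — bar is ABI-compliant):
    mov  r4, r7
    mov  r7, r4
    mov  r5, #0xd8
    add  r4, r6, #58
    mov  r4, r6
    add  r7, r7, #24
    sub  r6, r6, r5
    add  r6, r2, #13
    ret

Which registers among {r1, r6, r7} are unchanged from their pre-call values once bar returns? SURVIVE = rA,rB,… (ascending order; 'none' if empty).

SURVIVE = r1,r7

prologue: push r7 -> mem[0xcd]=0xac, sp=0xcd
body[0] mov  r4, r7 -> r4=0xac
body[1] mov  r7, r4 -> r7=0xac
body[2] mov  r5, #0xd8 -> r5=0xd8
body[3] add  r4, r6, #58 -> r4=0x47
body[4] mov  r4, r6 -> r4=0x0d
body[5] add  r7, r7, #24 -> r7=0xc4
body[6] sub  r6, r6, r5 -> r6=0x35
body[7] add  r6, r2, #13 -> r6=0x26
epilogue: pop r7=0xac, sp=0xce
r1: callee-saved, written=False
r6: caller-saved, written=True
r7: callee-saved, written=True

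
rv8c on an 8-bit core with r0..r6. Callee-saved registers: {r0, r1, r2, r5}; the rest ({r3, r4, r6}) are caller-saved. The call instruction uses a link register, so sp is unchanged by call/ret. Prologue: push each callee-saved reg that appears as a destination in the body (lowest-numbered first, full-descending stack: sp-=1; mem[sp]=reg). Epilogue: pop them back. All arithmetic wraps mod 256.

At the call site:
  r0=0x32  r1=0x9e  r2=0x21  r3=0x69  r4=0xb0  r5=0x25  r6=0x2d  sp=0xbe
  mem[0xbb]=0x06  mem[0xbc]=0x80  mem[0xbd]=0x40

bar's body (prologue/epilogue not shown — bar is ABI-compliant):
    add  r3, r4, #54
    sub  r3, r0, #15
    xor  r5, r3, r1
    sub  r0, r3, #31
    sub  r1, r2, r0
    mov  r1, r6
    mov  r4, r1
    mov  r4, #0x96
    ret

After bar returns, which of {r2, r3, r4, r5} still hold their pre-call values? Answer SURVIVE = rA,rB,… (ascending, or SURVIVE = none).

prologue: push r0 -> mem[0xbd]=0x32, sp=0xbd
prologue: push r1 -> mem[0xbc]=0x9e, sp=0xbc
prologue: push r5 -> mem[0xbb]=0x25, sp=0xbb
body[0] add  r3, r4, #54 -> r3=0xe6
body[1] sub  r3, r0, #15 -> r3=0x23
body[2] xor  r5, r3, r1 -> r5=0xbd
body[3] sub  r0, r3, #31 -> r0=0x04
body[4] sub  r1, r2, r0 -> r1=0x1d
body[5] mov  r1, r6 -> r1=0x2d
body[6] mov  r4, r1 -> r4=0x2d
body[7] mov  r4, #0x96 -> r4=0x96
epilogue: pop r5=0x25, sp=0xbc
epilogue: pop r1=0x9e, sp=0xbd
epilogue: pop r0=0x32, sp=0xbe
r2: callee-saved, written=False
r3: caller-saved, written=True
r4: caller-saved, written=True
r5: callee-saved, written=True

SURVIVE = r2,r5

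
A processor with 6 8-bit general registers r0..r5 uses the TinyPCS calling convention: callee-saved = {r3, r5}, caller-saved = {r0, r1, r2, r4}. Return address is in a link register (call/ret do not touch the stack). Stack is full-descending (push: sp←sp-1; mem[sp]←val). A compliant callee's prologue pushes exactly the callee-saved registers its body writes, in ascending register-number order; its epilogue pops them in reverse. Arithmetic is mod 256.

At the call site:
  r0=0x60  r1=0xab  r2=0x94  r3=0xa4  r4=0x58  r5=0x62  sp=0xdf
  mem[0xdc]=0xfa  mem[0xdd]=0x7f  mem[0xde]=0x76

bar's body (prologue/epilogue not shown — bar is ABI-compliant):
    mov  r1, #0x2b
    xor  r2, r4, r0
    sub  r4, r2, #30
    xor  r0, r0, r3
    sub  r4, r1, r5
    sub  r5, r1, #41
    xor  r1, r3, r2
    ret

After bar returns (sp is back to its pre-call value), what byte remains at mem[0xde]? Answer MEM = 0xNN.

prologue: push r5 -> mem[0xde]=0x62, sp=0xde
body[0] mov  r1, #0x2b -> r1=0x2b
body[1] xor  r2, r4, r0 -> r2=0x38
body[2] sub  r4, r2, #30 -> r4=0x1a
body[3] xor  r0, r0, r3 -> r0=0xc4
body[4] sub  r4, r1, r5 -> r4=0xc9
body[5] sub  r5, r1, #41 -> r5=0x02
body[6] xor  r1, r3, r2 -> r1=0x9c
epilogue: pop r5=0x62, sp=0xdf
prologue pushed ['r5'] at ['0xde']

MEM = 0x62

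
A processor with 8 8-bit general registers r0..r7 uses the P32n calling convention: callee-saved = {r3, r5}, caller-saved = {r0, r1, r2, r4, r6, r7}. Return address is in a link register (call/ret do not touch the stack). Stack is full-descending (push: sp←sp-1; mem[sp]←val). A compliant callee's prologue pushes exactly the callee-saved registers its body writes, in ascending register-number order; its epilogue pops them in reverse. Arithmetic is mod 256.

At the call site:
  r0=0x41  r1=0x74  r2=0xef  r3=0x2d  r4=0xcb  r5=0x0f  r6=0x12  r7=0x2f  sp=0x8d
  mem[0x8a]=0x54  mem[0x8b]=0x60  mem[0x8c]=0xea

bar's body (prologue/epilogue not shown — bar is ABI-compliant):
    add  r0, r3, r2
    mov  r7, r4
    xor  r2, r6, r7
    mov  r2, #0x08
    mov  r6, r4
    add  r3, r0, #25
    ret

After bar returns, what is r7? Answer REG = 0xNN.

prologue: push r3 -> mem[0x8c]=0x2d, sp=0x8c
body[0] add  r0, r3, r2 -> r0=0x1c
body[1] mov  r7, r4 -> r7=0xcb
body[2] xor  r2, r6, r7 -> r2=0xd9
body[3] mov  r2, #0x08 -> r2=0x08
body[4] mov  r6, r4 -> r6=0xcb
body[5] add  r3, r0, #25 -> r3=0x35
epilogue: pop r3=0x2d, sp=0x8d
r7 is caller-saved -> body value

REG = 0xcb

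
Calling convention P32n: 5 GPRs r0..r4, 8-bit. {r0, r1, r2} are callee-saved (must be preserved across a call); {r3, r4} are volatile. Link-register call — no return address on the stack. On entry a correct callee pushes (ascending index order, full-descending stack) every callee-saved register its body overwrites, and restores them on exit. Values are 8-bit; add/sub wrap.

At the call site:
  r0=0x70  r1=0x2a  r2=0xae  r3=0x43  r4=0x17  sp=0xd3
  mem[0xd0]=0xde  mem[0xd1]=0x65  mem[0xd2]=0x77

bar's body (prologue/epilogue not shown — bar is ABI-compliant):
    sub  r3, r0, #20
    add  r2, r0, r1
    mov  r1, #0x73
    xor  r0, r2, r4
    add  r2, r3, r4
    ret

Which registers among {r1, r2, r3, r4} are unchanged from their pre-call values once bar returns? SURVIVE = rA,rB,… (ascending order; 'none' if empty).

SURVIVE = r1,r2,r4

prologue: push r0 → mem[0xd2]=0x70, sp=0xd2
prologue: push r1 → mem[0xd1]=0x2a, sp=0xd1
prologue: push r2 → mem[0xd0]=0xae, sp=0xd0
body[0] sub  r3, r0, #20 → r3=0x5c
body[1] add  r2, r0, r1 → r2=0x9a
body[2] mov  r1, #0x73 → r1=0x73
body[3] xor  r0, r2, r4 → r0=0x8d
body[4] add  r2, r3, r4 → r2=0x73
epilogue: pop r2=0xae, sp=0xd1
epilogue: pop r1=0x2a, sp=0xd2
epilogue: pop r0=0x70, sp=0xd3
r1: callee-saved, written=True
r2: callee-saved, written=True
r3: caller-saved, written=True
r4: caller-saved, written=False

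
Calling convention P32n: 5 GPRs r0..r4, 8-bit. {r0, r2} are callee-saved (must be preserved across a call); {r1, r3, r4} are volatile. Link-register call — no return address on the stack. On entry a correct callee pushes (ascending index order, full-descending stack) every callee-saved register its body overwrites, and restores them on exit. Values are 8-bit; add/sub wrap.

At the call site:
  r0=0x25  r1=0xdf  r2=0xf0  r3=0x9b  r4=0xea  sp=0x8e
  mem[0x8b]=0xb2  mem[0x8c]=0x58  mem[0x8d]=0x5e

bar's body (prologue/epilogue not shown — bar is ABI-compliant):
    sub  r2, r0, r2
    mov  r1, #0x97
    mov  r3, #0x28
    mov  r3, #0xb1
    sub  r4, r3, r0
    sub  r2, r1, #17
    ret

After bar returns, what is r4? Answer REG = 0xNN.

REG = 0x8c

prologue: push r2 -> mem[0x8d]=0xf0, sp=0x8d
body[0] sub  r2, r0, r2 -> r2=0x35
body[1] mov  r1, #0x97 -> r1=0x97
body[2] mov  r3, #0x28 -> r3=0x28
body[3] mov  r3, #0xb1 -> r3=0xb1
body[4] sub  r4, r3, r0 -> r4=0x8c
body[5] sub  r2, r1, #17 -> r2=0x86
epilogue: pop r2=0xf0, sp=0x8e
r4 is caller-saved -> body value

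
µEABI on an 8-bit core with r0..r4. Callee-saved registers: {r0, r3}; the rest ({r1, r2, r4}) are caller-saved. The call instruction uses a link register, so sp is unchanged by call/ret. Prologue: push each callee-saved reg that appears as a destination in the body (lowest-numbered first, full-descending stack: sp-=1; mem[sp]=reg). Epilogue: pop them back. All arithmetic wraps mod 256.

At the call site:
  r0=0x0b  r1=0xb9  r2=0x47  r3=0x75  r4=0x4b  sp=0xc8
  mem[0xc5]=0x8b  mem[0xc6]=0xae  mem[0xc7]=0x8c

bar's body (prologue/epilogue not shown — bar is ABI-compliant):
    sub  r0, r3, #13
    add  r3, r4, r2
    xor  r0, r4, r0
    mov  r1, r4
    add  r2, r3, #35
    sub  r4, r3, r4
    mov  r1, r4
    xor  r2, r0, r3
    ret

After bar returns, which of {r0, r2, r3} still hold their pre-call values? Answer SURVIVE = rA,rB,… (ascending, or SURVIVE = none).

prologue: push r0 -> mem[0xc7]=0x0b, sp=0xc7
prologue: push r3 -> mem[0xc6]=0x75, sp=0xc6
body[0] sub  r0, r3, #13 -> r0=0x68
body[1] add  r3, r4, r2 -> r3=0x92
body[2] xor  r0, r4, r0 -> r0=0x23
body[3] mov  r1, r4 -> r1=0x4b
body[4] add  r2, r3, #35 -> r2=0xb5
body[5] sub  r4, r3, r4 -> r4=0x47
body[6] mov  r1, r4 -> r1=0x47
body[7] xor  r2, r0, r3 -> r2=0xb1
epilogue: pop r3=0x75, sp=0xc7
epilogue: pop r0=0x0b, sp=0xc8
r0: callee-saved, written=True
r2: caller-saved, written=True
r3: callee-saved, written=True

SURVIVE = r0,r3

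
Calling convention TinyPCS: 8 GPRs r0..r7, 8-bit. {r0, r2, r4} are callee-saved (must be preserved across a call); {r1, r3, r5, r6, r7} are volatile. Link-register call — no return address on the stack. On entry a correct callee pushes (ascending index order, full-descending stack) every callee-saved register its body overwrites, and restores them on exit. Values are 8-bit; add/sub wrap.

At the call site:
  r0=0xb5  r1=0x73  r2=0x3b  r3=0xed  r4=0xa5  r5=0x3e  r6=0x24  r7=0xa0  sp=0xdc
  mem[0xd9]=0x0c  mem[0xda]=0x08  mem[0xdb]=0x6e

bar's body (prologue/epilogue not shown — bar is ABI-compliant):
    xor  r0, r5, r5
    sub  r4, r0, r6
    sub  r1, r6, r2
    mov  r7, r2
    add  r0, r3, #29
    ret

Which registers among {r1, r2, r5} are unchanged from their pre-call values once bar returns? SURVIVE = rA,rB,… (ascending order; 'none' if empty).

SURVIVE = r2,r5

prologue: push r0 → mem[0xdb]=0xb5, sp=0xdb
prologue: push r4 → mem[0xda]=0xa5, sp=0xda
body[0] xor  r0, r5, r5 → r0=0x00
body[1] sub  r4, r0, r6 → r4=0xdc
body[2] sub  r1, r6, r2 → r1=0xe9
body[3] mov  r7, r2 → r7=0x3b
body[4] add  r0, r3, #29 → r0=0x0a
epilogue: pop r4=0xa5, sp=0xdb
epilogue: pop r0=0xb5, sp=0xdc
r1: caller-saved, written=True
r2: callee-saved, written=False
r5: caller-saved, written=False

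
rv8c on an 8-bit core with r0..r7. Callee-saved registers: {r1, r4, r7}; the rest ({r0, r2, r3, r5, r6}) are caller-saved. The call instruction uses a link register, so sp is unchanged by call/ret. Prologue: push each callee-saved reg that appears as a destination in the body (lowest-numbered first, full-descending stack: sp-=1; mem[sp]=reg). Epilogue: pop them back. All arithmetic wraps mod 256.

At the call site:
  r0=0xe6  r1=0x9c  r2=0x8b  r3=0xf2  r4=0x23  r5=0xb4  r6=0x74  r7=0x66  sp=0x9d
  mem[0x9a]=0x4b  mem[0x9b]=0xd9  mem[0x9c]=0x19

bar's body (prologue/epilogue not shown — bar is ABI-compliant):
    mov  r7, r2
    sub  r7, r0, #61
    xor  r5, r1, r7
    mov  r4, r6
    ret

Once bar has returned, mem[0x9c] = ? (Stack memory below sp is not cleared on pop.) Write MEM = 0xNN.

MEM = 0x23

prologue: push r4 → mem[0x9c]=0x23, sp=0x9c
prologue: push r7 → mem[0x9b]=0x66, sp=0x9b
body[0] mov  r7, r2 → r7=0x8b
body[1] sub  r7, r0, #61 → r7=0xa9
body[2] xor  r5, r1, r7 → r5=0x35
body[3] mov  r4, r6 → r4=0x74
epilogue: pop r7=0x66, sp=0x9c
epilogue: pop r4=0x23, sp=0x9d
prologue pushed ['r4', 'r7'] at ['0x9c', '0x9b']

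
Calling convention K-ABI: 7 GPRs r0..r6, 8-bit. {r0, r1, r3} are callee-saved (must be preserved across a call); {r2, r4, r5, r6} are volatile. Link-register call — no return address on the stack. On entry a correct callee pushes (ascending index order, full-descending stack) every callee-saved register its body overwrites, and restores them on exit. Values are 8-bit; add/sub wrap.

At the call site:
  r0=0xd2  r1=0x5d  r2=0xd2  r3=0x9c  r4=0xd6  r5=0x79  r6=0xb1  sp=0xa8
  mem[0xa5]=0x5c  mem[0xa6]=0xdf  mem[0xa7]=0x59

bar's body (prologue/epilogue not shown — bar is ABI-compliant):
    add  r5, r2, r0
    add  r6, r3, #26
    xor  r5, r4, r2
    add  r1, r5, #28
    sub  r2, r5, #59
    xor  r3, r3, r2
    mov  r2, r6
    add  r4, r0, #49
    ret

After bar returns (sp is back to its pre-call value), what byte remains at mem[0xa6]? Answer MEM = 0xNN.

prologue: push r1 → mem[0xa7]=0x5d, sp=0xa7
prologue: push r3 → mem[0xa6]=0x9c, sp=0xa6
body[0] add  r5, r2, r0 → r5=0xa4
body[1] add  r6, r3, #26 → r6=0xb6
body[2] xor  r5, r4, r2 → r5=0x04
body[3] add  r1, r5, #28 → r1=0x20
body[4] sub  r2, r5, #59 → r2=0xc9
body[5] xor  r3, r3, r2 → r3=0x55
body[6] mov  r2, r6 → r2=0xb6
body[7] add  r4, r0, #49 → r4=0x03
epilogue: pop r3=0x9c, sp=0xa7
epilogue: pop r1=0x5d, sp=0xa8
prologue pushed ['r1', 'r3'] at ['0xa7', '0xa6']

MEM = 0x9c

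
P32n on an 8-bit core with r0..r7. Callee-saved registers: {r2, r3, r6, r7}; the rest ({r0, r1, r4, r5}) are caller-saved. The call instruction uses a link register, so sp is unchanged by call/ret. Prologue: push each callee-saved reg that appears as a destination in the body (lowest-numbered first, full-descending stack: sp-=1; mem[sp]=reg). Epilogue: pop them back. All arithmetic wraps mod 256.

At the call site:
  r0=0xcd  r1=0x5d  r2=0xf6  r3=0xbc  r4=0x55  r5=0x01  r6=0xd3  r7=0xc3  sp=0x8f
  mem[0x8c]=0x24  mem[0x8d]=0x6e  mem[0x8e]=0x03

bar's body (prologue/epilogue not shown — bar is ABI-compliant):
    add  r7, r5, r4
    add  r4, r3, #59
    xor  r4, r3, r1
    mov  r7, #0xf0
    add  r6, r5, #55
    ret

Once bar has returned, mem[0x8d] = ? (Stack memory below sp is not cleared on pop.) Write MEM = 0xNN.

prologue: push r6 -> mem[0x8e]=0xd3, sp=0x8e
prologue: push r7 -> mem[0x8d]=0xc3, sp=0x8d
body[0] add  r7, r5, r4 -> r7=0x56
body[1] add  r4, r3, #59 -> r4=0xf7
body[2] xor  r4, r3, r1 -> r4=0xe1
body[3] mov  r7, #0xf0 -> r7=0xf0
body[4] add  r6, r5, #55 -> r6=0x38
epilogue: pop r7=0xc3, sp=0x8e
epilogue: pop r6=0xd3, sp=0x8f
prologue pushed ['r6', 'r7'] at ['0x8e', '0x8d']

MEM = 0xc3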